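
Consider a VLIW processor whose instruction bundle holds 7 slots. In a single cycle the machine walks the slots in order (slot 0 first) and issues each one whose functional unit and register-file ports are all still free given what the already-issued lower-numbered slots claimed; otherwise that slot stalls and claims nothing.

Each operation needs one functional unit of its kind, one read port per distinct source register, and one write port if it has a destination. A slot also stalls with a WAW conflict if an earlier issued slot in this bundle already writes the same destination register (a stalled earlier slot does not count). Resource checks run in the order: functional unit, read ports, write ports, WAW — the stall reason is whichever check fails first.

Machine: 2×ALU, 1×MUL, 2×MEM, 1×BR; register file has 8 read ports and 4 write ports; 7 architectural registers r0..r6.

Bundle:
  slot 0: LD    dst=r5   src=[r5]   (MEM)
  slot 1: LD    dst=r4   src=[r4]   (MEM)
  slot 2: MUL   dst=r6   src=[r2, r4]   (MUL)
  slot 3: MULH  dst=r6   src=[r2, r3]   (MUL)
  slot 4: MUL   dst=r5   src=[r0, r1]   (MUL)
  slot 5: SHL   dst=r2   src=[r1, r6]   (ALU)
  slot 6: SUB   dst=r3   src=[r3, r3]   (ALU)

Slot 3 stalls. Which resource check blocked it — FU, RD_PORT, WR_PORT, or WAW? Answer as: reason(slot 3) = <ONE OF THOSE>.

(0) want 1×MEM +1rd +1wr — yes → AL2|MU1|ME1|BR1|rd7|wr3
(1) want 1×MEM +1rd +1wr — yes → AL2|MU1|ME0|BR1|rd6|wr2
(2) want 1×MUL +2rd +1wr — yes → AL2|MU0|ME0|BR1|rd4|wr1
(3) want 1×MUL +2rd +1wr — FU → AL2|MU0|ME0|BR1|rd4|wr1
(4) want 1×MUL +2rd +1wr — FU → AL2|MU0|ME0|BR1|rd4|wr1
(5) want 1×ALU +2rd +1wr — yes → AL1|MU0|ME0|BR1|rd2|wr0
(6) want 1×ALU +1rd +1wr — WR_PORT → AL1|MU0|ME0|BR1|rd2|wr0

reason(slot 3) = FU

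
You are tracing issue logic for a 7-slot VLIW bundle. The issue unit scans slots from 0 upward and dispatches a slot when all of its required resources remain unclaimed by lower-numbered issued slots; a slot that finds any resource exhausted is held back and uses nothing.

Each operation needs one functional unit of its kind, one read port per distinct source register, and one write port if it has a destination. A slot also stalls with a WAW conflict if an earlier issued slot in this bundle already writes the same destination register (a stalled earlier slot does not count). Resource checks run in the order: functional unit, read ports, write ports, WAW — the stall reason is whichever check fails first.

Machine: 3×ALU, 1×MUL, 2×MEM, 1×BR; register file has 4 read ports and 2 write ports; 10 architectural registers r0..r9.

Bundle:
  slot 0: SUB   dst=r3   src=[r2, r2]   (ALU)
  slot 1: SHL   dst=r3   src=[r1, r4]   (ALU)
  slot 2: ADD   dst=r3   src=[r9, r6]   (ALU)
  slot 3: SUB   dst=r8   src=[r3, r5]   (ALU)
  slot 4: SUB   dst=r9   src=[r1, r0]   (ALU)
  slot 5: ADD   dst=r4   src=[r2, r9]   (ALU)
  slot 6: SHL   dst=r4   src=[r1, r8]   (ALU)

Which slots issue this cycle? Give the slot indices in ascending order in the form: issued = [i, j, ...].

  0. ALU→r3 ⇒ go  {2A/1Mu/2Ld/1B | 3r 1w}
  1. ALU→r3 ⇒ no(WAW)  {2A/1Mu/2Ld/1B | 3r 1w}
  2. ALU→r3 ⇒ no(WAW)  {2A/1Mu/2Ld/1B | 3r 1w}
  3. ALU→r8 ⇒ go  {1A/1Mu/2Ld/1B | 1r 0w}
  4. ALU→r9 ⇒ no(RD_PORT)  {1A/1Mu/2Ld/1B | 1r 0w}
  5. ALU→r4 ⇒ no(RD_PORT)  {1A/1Mu/2Ld/1B | 1r 0w}
  6. ALU→r4 ⇒ no(RD_PORT)  {1A/1Mu/2Ld/1B | 1r 0w}

issued = [0, 3]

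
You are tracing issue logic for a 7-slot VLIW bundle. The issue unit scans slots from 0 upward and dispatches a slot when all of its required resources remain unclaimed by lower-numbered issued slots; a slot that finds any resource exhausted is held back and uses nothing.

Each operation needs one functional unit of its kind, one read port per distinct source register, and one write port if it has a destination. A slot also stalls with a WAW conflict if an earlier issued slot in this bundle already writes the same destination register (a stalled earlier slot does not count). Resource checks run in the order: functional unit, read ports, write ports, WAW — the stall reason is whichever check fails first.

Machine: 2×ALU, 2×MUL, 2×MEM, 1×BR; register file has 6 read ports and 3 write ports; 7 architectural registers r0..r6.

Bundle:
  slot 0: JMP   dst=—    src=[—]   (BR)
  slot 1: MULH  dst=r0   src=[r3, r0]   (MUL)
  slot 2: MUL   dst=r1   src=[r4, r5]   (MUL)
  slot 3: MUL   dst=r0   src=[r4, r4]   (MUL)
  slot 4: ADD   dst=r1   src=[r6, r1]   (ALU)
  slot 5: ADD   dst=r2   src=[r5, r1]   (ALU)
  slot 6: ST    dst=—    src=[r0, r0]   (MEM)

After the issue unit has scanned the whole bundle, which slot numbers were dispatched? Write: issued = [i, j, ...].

issued = [0, 1, 2, 5]

[0] BR needs rd=0 wr=0: ok; after: ALU=2 MUL=2 MEM=2 BR=0, R=6, W=3
[1] MUL needs rd=2 wr=1: ok; after: ALU=2 MUL=1 MEM=2 BR=0, R=4, W=2
[2] MUL needs rd=2 wr=1: ok; after: ALU=2 MUL=0 MEM=2 BR=0, R=2, W=1
[3] MUL needs rd=1 wr=1: FU; after: ALU=2 MUL=0 MEM=2 BR=0, R=2, W=1
[4] ALU needs rd=2 wr=1: WAW; after: ALU=2 MUL=0 MEM=2 BR=0, R=2, W=1
[5] ALU needs rd=2 wr=1: ok; after: ALU=1 MUL=0 MEM=2 BR=0, R=0, W=0
[6] MEM needs rd=1 wr=0: RD_PORT; after: ALU=1 MUL=0 MEM=2 BR=0, R=0, W=0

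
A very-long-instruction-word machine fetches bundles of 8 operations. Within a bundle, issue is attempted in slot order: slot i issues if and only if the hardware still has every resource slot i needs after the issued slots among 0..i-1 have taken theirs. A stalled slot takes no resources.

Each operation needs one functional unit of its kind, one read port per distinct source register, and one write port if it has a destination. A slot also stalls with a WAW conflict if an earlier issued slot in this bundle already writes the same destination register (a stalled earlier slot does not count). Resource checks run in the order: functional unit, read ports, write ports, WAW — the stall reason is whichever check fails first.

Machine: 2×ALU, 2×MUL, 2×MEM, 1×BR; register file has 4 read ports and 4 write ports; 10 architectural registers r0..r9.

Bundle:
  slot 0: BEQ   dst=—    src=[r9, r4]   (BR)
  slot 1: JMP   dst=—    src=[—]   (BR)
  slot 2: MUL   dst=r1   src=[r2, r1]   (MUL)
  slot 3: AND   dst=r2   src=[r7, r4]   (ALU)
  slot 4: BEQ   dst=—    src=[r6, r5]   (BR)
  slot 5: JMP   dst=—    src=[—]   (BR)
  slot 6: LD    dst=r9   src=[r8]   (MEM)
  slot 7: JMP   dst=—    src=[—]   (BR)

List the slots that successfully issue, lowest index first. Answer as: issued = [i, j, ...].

slot 0 (BR): ISSUE — free A2,Mu2,Ld2,B0 rp2 wp4
slot 1 (BR): stall FU — free A2,Mu2,Ld2,B0 rp2 wp4
slot 2 (MUL): ISSUE — free A2,Mu1,Ld2,B0 rp0 wp3
slot 3 (ALU): stall RD_PORT — free A2,Mu1,Ld2,B0 rp0 wp3
slot 4 (BR): stall FU — free A2,Mu1,Ld2,B0 rp0 wp3
slot 5 (BR): stall FU — free A2,Mu1,Ld2,B0 rp0 wp3
slot 6 (MEM): stall RD_PORT — free A2,Mu1,Ld2,B0 rp0 wp3
slot 7 (BR): stall FU — free A2,Mu1,Ld2,B0 rp0 wp3

issued = [0, 2]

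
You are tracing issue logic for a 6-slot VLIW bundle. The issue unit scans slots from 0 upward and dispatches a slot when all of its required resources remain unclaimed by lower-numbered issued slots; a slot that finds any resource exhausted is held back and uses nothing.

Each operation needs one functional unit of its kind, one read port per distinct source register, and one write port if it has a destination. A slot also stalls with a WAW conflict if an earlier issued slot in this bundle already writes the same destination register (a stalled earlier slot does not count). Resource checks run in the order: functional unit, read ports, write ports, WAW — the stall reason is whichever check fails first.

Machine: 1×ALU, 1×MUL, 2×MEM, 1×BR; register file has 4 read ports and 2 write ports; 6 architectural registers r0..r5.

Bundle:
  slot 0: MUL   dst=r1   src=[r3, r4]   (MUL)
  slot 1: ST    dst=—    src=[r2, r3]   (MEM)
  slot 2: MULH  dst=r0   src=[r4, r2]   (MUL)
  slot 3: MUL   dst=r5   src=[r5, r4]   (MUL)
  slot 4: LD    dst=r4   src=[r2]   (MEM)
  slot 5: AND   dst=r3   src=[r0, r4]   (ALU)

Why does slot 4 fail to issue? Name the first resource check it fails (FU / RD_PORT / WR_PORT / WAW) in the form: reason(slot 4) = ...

reason(slot 4) = RD_PORT

#0 MUL src=r3,r4 dispatched  <A:1 Mu:0 Ld:2 B:1 rd:2 wr:1>
#1 MEM src=r2,r3 dispatched  <A:1 Mu:0 Ld:1 B:1 rd:0 wr:1>
#2 MUL src=r4,r2 held:FU  <A:1 Mu:0 Ld:1 B:1 rd:0 wr:1>
#3 MUL src=r5,r4 held:FU  <A:1 Mu:0 Ld:1 B:1 rd:0 wr:1>
#4 MEM src=r2 held:RD_PORT  <A:1 Mu:0 Ld:1 B:1 rd:0 wr:1>
#5 ALU src=r0,r4 held:RD_PORT  <A:1 Mu:0 Ld:1 B:1 rd:0 wr:1>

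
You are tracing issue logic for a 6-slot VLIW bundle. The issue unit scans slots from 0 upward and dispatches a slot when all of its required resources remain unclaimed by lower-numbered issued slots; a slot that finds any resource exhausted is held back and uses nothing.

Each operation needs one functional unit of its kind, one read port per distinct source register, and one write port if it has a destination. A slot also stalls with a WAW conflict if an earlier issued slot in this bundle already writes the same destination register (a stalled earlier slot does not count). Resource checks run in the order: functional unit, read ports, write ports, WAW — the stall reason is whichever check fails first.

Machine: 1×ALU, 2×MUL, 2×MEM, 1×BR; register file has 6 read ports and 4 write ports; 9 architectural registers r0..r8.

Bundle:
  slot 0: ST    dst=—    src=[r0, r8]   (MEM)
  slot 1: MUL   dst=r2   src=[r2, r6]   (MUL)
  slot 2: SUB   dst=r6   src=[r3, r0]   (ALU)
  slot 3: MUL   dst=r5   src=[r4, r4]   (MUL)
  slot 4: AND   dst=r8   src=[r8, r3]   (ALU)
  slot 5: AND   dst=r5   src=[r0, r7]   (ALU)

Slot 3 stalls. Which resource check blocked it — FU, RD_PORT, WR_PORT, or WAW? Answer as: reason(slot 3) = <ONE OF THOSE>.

slot 0 (MEM): ISSUE — free A1,Mu2,Ld1,B1 rp4 wp4
slot 1 (MUL): ISSUE — free A1,Mu1,Ld1,B1 rp2 wp3
slot 2 (ALU): ISSUE — free A0,Mu1,Ld1,B1 rp0 wp2
slot 3 (MUL): stall RD_PORT — free A0,Mu1,Ld1,B1 rp0 wp2
slot 4 (ALU): stall FU — free A0,Mu1,Ld1,B1 rp0 wp2
slot 5 (ALU): stall FU — free A0,Mu1,Ld1,B1 rp0 wp2

reason(slot 3) = RD_PORT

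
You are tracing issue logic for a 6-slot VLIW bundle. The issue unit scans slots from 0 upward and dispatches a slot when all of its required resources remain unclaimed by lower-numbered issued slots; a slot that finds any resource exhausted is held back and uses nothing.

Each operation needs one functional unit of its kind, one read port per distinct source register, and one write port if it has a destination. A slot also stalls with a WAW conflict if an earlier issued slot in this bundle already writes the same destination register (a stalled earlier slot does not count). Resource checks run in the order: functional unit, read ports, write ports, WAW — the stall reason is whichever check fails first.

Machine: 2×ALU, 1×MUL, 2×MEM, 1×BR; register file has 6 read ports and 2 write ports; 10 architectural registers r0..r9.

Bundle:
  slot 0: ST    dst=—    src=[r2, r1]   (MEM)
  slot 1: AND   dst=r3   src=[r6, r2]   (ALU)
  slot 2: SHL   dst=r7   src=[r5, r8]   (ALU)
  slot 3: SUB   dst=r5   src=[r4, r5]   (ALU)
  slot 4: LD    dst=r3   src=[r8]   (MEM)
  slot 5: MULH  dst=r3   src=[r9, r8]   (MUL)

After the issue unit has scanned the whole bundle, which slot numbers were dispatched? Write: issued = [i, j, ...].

[0] MEM needs rd=2 wr=0: ok; after: ALU=2 MUL=1 MEM=1 BR=1, R=4, W=2
[1] ALU needs rd=2 wr=1: ok; after: ALU=1 MUL=1 MEM=1 BR=1, R=2, W=1
[2] ALU needs rd=2 wr=1: ok; after: ALU=0 MUL=1 MEM=1 BR=1, R=0, W=0
[3] ALU needs rd=2 wr=1: FU; after: ALU=0 MUL=1 MEM=1 BR=1, R=0, W=0
[4] MEM needs rd=1 wr=1: RD_PORT; after: ALU=0 MUL=1 MEM=1 BR=1, R=0, W=0
[5] MUL needs rd=2 wr=1: RD_PORT; after: ALU=0 MUL=1 MEM=1 BR=1, R=0, W=0

issued = [0, 1, 2]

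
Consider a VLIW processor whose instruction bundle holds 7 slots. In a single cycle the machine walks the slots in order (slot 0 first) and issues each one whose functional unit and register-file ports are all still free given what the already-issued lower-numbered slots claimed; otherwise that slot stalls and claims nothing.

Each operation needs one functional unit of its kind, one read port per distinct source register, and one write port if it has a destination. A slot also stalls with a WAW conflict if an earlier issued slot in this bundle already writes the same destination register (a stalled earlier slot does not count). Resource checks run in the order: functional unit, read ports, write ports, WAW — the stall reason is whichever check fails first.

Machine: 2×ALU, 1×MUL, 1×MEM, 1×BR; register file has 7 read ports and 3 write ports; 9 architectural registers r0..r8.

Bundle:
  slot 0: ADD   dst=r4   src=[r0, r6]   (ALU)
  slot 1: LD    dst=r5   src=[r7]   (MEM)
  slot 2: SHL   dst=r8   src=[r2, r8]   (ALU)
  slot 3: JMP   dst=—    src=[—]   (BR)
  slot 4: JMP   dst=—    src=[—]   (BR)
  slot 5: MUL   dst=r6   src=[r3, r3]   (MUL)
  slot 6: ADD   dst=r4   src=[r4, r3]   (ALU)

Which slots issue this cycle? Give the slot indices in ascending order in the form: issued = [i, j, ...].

issued = [0, 1, 2, 3]

slot 0 (ALU): ISSUE — free A1,Mu1,Ld1,B1 rp5 wp2
slot 1 (MEM): ISSUE — free A1,Mu1,Ld0,B1 rp4 wp1
slot 2 (ALU): ISSUE — free A0,Mu1,Ld0,B1 rp2 wp0
slot 3 (BR): ISSUE — free A0,Mu1,Ld0,B0 rp2 wp0
slot 4 (BR): stall FU — free A0,Mu1,Ld0,B0 rp2 wp0
slot 5 (MUL): stall WR_PORT — free A0,Mu1,Ld0,B0 rp2 wp0
slot 6 (ALU): stall FU — free A0,Mu1,Ld0,B0 rp2 wp0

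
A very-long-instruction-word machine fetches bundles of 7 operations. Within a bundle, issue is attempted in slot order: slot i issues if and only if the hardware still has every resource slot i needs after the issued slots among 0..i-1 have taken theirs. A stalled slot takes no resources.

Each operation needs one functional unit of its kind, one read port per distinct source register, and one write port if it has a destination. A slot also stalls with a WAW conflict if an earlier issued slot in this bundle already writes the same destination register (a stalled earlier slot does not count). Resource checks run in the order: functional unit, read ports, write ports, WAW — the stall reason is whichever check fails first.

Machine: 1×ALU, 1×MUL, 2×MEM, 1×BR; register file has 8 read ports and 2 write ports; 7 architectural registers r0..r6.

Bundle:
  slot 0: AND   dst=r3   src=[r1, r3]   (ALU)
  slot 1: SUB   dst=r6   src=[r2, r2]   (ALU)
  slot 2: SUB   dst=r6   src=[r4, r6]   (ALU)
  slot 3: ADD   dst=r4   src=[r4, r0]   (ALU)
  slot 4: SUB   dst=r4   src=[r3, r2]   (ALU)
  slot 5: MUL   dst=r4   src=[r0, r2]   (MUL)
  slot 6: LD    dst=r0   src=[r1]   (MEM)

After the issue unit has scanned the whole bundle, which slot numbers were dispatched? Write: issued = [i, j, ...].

issued = [0, 5]

slot 0 (ALU): ISSUE — free A0,Mu1,Ld2,B1 rp6 wp1
slot 1 (ALU): stall FU — free A0,Mu1,Ld2,B1 rp6 wp1
slot 2 (ALU): stall FU — free A0,Mu1,Ld2,B1 rp6 wp1
slot 3 (ALU): stall FU — free A0,Mu1,Ld2,B1 rp6 wp1
slot 4 (ALU): stall FU — free A0,Mu1,Ld2,B1 rp6 wp1
slot 5 (MUL): ISSUE — free A0,Mu0,Ld2,B1 rp4 wp0
slot 6 (MEM): stall WR_PORT — free A0,Mu0,Ld2,B1 rp4 wp0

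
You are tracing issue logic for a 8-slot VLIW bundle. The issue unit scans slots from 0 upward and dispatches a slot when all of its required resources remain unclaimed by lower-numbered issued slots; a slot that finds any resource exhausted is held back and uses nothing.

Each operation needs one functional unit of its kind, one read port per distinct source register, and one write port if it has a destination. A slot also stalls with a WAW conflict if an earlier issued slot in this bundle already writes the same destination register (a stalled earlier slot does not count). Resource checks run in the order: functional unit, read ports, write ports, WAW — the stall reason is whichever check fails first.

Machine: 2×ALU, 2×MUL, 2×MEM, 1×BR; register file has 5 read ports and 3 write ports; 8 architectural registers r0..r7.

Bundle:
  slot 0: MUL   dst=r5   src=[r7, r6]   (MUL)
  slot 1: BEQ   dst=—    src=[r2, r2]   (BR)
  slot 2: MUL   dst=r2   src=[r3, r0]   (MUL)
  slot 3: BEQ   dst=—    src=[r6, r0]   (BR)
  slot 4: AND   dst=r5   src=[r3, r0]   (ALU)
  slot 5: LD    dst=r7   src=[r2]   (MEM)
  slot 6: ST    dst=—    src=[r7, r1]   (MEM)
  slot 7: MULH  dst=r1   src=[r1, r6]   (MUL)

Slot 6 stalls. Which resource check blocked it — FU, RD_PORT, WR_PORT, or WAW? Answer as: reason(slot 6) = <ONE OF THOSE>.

#0 MUL src=r7,r6 dispatched  <A:2 Mu:1 Ld:2 B:1 rd:3 wr:2>
#1 BR src=r2,r2 dispatched  <A:2 Mu:1 Ld:2 B:0 rd:2 wr:2>
#2 MUL src=r3,r0 dispatched  <A:2 Mu:0 Ld:2 B:0 rd:0 wr:1>
#3 BR src=r6,r0 held:FU  <A:2 Mu:0 Ld:2 B:0 rd:0 wr:1>
#4 ALU src=r3,r0 held:RD_PORT  <A:2 Mu:0 Ld:2 B:0 rd:0 wr:1>
#5 MEM src=r2 held:RD_PORT  <A:2 Mu:0 Ld:2 B:0 rd:0 wr:1>
#6 MEM src=r7,r1 held:RD_PORT  <A:2 Mu:0 Ld:2 B:0 rd:0 wr:1>
#7 MUL src=r1,r6 held:FU  <A:2 Mu:0 Ld:2 B:0 rd:0 wr:1>

reason(slot 6) = RD_PORT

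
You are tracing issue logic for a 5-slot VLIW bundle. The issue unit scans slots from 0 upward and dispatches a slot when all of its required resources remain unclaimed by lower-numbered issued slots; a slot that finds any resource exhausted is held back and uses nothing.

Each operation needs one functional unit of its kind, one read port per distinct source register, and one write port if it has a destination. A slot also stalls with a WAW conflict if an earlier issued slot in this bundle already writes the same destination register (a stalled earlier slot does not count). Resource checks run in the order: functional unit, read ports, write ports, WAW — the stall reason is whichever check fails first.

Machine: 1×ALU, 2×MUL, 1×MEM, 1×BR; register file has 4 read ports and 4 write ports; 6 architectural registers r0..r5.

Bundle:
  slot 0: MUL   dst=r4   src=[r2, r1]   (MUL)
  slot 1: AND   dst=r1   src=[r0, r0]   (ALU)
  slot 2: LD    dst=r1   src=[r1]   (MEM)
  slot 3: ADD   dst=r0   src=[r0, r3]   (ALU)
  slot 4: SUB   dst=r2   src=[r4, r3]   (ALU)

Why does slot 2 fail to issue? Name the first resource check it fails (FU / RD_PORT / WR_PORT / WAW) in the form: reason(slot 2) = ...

reason(slot 2) = WAW

#0 MUL src=r2,r1 dispatched  <A:1 Mu:1 Ld:1 B:1 rd:2 wr:3>
#1 ALU src=r0,r0 dispatched  <A:0 Mu:1 Ld:1 B:1 rd:1 wr:2>
#2 MEM src=r1 held:WAW  <A:0 Mu:1 Ld:1 B:1 rd:1 wr:2>
#3 ALU src=r0,r3 held:FU  <A:0 Mu:1 Ld:1 B:1 rd:1 wr:2>
#4 ALU src=r4,r3 held:FU  <A:0 Mu:1 Ld:1 B:1 rd:1 wr:2>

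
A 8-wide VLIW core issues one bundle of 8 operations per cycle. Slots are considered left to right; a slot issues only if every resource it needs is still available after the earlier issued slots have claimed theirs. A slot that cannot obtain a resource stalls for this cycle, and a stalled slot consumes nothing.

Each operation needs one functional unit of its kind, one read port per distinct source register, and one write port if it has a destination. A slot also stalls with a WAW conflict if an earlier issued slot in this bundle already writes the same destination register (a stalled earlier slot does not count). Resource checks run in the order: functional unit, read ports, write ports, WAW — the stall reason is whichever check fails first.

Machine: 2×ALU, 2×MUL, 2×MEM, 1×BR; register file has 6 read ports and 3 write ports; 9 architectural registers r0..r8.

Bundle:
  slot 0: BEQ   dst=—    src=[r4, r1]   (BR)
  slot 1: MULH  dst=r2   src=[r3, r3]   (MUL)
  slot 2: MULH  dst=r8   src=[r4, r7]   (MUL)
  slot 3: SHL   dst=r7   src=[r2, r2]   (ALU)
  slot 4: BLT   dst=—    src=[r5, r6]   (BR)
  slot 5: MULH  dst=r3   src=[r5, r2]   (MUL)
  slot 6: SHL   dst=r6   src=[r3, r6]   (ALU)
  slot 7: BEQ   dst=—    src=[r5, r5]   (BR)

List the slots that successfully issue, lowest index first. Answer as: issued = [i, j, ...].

  0. BR ⇒ go  {2A/2Mu/2Ld/0B | 4r 3w}
  1. MUL→r2 ⇒ go  {2A/1Mu/2Ld/0B | 3r 2w}
  2. MUL→r8 ⇒ go  {2A/0Mu/2Ld/0B | 1r 1w}
  3. ALU→r7 ⇒ go  {1A/0Mu/2Ld/0B | 0r 0w}
  4. BR ⇒ no(FU)  {1A/0Mu/2Ld/0B | 0r 0w}
  5. MUL→r3 ⇒ no(FU)  {1A/0Mu/2Ld/0B | 0r 0w}
  6. ALU→r6 ⇒ no(RD_PORT)  {1A/0Mu/2Ld/0B | 0r 0w}
  7. BR ⇒ no(FU)  {1A/0Mu/2Ld/0B | 0r 0w}

issued = [0, 1, 2, 3]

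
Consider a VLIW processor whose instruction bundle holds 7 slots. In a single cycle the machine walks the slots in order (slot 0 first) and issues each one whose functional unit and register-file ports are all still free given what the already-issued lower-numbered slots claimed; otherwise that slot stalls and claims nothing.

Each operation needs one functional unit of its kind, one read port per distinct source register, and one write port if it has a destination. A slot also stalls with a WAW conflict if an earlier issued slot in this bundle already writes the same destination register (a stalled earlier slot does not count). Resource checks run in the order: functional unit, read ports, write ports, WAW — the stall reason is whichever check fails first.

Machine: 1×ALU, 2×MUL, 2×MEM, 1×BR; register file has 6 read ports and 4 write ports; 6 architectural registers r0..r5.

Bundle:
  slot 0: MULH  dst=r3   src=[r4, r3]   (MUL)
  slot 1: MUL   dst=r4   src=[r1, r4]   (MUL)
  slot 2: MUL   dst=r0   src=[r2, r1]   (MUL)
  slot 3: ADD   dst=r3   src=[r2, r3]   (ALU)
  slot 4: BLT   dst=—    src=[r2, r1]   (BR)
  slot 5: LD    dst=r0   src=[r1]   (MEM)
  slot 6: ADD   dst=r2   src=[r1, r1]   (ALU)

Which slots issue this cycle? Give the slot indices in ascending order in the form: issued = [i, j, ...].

slot 0 (MUL): ISSUE — free A1,Mu1,Ld2,B1 rp4 wp3
slot 1 (MUL): ISSUE — free A1,Mu0,Ld2,B1 rp2 wp2
slot 2 (MUL): stall FU — free A1,Mu0,Ld2,B1 rp2 wp2
slot 3 (ALU): stall WAW — free A1,Mu0,Ld2,B1 rp2 wp2
slot 4 (BR): ISSUE — free A1,Mu0,Ld2,B0 rp0 wp2
slot 5 (MEM): stall RD_PORT — free A1,Mu0,Ld2,B0 rp0 wp2
slot 6 (ALU): stall RD_PORT — free A1,Mu0,Ld2,B0 rp0 wp2

issued = [0, 1, 4]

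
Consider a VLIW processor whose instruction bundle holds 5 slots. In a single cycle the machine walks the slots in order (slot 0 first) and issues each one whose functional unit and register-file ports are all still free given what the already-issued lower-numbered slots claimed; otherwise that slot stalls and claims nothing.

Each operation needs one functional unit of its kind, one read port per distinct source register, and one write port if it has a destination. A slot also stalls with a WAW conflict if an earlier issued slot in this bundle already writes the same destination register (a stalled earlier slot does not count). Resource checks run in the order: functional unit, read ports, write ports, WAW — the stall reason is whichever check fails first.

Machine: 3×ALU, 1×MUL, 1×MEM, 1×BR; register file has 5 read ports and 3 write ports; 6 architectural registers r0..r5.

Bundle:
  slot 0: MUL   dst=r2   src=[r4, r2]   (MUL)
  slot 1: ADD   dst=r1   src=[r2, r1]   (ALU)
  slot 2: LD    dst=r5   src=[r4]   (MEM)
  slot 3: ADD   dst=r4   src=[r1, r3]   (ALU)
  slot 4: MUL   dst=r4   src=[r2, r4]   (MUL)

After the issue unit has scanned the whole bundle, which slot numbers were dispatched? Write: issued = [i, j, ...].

issued = [0, 1, 2]

(0) want 1×MUL +2rd +1wr — yes → AL3|MU0|ME1|BR1|rd3|wr2
(1) want 1×ALU +2rd +1wr — yes → AL2|MU0|ME1|BR1|rd1|wr1
(2) want 1×MEM +1rd +1wr — yes → AL2|MU0|ME0|BR1|rd0|wr0
(3) want 1×ALU +2rd +1wr — RD_PORT → AL2|MU0|ME0|BR1|rd0|wr0
(4) want 1×MUL +2rd +1wr — FU → AL2|MU0|ME0|BR1|rd0|wr0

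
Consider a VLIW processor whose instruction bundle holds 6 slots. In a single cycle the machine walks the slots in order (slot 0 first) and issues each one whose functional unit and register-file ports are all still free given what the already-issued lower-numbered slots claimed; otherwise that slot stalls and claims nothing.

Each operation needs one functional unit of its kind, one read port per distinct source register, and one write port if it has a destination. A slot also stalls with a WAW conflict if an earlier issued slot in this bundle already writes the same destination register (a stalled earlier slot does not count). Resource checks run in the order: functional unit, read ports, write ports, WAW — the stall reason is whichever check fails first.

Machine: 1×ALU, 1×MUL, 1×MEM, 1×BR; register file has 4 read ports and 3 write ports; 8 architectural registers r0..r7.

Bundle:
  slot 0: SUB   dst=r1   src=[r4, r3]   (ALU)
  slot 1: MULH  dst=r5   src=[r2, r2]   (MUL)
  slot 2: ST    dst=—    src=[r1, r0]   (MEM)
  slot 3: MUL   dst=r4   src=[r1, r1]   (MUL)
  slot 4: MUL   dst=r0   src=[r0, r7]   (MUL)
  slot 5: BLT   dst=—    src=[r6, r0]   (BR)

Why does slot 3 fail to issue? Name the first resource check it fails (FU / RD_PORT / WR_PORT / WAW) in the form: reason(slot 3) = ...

  0. ALU→r1 ⇒ go  {0A/1Mu/1Ld/1B | 2r 2w}
  1. MUL→r5 ⇒ go  {0A/0Mu/1Ld/1B | 1r 1w}
  2. MEM ⇒ no(RD_PORT)  {0A/0Mu/1Ld/1B | 1r 1w}
  3. MUL→r4 ⇒ no(FU)  {0A/0Mu/1Ld/1B | 1r 1w}
  4. MUL→r0 ⇒ no(FU)  {0A/0Mu/1Ld/1B | 1r 1w}
  5. BR ⇒ no(RD_PORT)  {0A/0Mu/1Ld/1B | 1r 1w}

reason(slot 3) = FU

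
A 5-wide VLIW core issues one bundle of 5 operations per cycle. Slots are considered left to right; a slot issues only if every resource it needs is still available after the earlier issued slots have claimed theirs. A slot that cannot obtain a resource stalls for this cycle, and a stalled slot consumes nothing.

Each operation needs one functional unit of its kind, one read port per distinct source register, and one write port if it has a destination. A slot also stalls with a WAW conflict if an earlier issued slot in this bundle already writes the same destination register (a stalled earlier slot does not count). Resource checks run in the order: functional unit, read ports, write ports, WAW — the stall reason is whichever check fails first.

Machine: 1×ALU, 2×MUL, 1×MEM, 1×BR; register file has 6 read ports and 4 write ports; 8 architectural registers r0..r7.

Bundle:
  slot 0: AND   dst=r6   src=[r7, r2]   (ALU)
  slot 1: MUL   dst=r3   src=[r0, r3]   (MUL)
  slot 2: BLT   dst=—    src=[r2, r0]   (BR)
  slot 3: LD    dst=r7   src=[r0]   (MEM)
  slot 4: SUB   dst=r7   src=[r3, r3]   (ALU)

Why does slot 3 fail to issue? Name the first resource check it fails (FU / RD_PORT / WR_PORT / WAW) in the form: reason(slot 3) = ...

reason(slot 3) = RD_PORT

slot 0 (ALU): ISSUE — free A0,Mu2,Ld1,B1 rp4 wp3
slot 1 (MUL): ISSUE — free A0,Mu1,Ld1,B1 rp2 wp2
slot 2 (BR): ISSUE — free A0,Mu1,Ld1,B0 rp0 wp2
slot 3 (MEM): stall RD_PORT — free A0,Mu1,Ld1,B0 rp0 wp2
slot 4 (ALU): stall FU — free A0,Mu1,Ld1,B0 rp0 wp2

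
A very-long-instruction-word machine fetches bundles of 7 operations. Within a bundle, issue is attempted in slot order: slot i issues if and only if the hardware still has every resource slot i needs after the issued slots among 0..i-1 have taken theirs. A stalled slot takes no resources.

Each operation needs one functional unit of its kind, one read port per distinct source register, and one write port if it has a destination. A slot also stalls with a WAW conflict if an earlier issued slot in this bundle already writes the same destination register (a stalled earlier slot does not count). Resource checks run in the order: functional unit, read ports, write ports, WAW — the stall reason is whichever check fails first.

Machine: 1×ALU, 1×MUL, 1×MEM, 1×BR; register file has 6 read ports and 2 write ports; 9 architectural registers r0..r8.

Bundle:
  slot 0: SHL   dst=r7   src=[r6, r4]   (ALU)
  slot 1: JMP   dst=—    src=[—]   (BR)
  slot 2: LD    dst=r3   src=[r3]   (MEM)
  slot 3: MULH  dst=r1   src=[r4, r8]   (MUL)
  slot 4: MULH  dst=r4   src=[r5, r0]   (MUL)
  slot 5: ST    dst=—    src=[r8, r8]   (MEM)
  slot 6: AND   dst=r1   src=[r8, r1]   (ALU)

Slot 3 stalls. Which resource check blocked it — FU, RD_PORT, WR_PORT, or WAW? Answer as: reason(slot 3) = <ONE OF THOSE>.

reason(slot 3) = WR_PORT

slot 0 (ALU): ISSUE — free A0,Mu1,Ld1,B1 rp4 wp1
slot 1 (BR): ISSUE — free A0,Mu1,Ld1,B0 rp4 wp1
slot 2 (MEM): ISSUE — free A0,Mu1,Ld0,B0 rp3 wp0
slot 3 (MUL): stall WR_PORT — free A0,Mu1,Ld0,B0 rp3 wp0
slot 4 (MUL): stall WR_PORT — free A0,Mu1,Ld0,B0 rp3 wp0
slot 5 (MEM): stall FU — free A0,Mu1,Ld0,B0 rp3 wp0
slot 6 (ALU): stall FU — free A0,Mu1,Ld0,B0 rp3 wp0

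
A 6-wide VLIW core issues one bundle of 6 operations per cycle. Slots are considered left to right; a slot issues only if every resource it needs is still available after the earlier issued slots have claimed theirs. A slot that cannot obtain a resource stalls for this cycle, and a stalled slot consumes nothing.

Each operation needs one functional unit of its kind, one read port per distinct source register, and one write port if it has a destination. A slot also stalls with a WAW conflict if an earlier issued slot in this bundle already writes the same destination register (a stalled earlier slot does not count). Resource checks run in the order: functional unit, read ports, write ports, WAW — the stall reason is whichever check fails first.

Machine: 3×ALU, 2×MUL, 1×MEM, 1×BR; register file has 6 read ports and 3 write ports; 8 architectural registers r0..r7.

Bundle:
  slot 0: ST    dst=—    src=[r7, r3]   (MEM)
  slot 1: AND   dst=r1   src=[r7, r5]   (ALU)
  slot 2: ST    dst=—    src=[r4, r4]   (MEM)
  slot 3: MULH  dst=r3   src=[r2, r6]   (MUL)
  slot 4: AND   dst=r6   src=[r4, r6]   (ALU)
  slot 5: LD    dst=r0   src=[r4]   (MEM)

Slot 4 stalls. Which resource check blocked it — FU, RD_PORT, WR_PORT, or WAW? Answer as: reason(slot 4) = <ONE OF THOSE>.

[0] MEM needs rd=2 wr=0: ok; after: ALU=3 MUL=2 MEM=0 BR=1, R=4, W=3
[1] ALU needs rd=2 wr=1: ok; after: ALU=2 MUL=2 MEM=0 BR=1, R=2, W=2
[2] MEM needs rd=1 wr=0: FU; after: ALU=2 MUL=2 MEM=0 BR=1, R=2, W=2
[3] MUL needs rd=2 wr=1: ok; after: ALU=2 MUL=1 MEM=0 BR=1, R=0, W=1
[4] ALU needs rd=2 wr=1: RD_PORT; after: ALU=2 MUL=1 MEM=0 BR=1, R=0, W=1
[5] MEM needs rd=1 wr=1: FU; after: ALU=2 MUL=1 MEM=0 BR=1, R=0, W=1

reason(slot 4) = RD_PORT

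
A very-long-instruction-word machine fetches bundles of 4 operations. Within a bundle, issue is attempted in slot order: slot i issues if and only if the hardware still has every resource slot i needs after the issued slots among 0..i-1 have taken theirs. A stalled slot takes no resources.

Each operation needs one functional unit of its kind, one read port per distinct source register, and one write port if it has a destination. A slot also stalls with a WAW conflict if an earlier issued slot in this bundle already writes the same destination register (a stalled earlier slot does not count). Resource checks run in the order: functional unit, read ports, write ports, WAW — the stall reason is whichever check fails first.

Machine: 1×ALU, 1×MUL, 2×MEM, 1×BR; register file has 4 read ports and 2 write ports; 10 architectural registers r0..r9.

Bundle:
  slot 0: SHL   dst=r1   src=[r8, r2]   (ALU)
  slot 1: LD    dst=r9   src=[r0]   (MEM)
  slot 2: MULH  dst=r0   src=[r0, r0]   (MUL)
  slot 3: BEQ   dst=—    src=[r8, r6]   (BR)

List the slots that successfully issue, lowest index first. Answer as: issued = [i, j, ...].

issued = [0, 1]

#0 ALU src=r8,r2 dispatched  <A:0 Mu:1 Ld:2 B:1 rd:2 wr:1>
#1 MEM src=r0 dispatched  <A:0 Mu:1 Ld:1 B:1 rd:1 wr:0>
#2 MUL src=r0,r0 held:WR_PORT  <A:0 Mu:1 Ld:1 B:1 rd:1 wr:0>
#3 BR src=r8,r6 held:RD_PORT  <A:0 Mu:1 Ld:1 B:1 rd:1 wr:0>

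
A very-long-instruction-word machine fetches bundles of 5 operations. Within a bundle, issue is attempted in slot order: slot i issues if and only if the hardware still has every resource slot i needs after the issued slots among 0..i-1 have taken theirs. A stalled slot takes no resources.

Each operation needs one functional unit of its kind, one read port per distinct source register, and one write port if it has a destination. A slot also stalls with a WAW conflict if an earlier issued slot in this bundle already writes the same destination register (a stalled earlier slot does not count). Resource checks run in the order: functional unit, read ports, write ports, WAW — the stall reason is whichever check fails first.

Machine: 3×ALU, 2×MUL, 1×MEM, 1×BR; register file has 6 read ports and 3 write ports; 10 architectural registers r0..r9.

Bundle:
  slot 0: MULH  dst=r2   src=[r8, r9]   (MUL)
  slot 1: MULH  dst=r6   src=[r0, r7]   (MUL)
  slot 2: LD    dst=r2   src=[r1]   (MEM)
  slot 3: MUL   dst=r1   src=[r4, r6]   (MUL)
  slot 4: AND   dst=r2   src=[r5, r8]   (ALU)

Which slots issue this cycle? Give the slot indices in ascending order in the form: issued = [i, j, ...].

issued = [0, 1]

[0] MUL needs rd=2 wr=1: ok; after: ALU=3 MUL=1 MEM=1 BR=1, R=4, W=2
[1] MUL needs rd=2 wr=1: ok; after: ALU=3 MUL=0 MEM=1 BR=1, R=2, W=1
[2] MEM needs rd=1 wr=1: WAW; after: ALU=3 MUL=0 MEM=1 BR=1, R=2, W=1
[3] MUL needs rd=2 wr=1: FU; after: ALU=3 MUL=0 MEM=1 BR=1, R=2, W=1
[4] ALU needs rd=2 wr=1: WAW; after: ALU=3 MUL=0 MEM=1 BR=1, R=2, W=1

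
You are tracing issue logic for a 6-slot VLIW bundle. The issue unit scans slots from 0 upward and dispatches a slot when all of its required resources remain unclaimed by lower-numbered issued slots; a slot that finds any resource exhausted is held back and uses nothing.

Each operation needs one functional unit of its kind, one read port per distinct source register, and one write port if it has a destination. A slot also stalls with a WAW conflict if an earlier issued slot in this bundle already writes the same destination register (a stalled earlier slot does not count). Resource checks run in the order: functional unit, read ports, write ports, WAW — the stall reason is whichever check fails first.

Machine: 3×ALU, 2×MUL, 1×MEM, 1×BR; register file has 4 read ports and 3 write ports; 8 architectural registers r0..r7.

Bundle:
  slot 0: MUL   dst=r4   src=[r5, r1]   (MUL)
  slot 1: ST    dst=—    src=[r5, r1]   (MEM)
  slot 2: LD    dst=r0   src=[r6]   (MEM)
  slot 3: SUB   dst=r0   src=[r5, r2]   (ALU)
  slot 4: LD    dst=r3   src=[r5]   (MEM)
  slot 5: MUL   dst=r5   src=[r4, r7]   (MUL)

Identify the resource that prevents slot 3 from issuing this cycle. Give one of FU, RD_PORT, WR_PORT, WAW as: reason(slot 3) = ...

slot 0 (MUL): ISSUE — free A3,Mu1,Ld1,B1 rp2 wp2
slot 1 (MEM): ISSUE — free A3,Mu1,Ld0,B1 rp0 wp2
slot 2 (MEM): stall FU — free A3,Mu1,Ld0,B1 rp0 wp2
slot 3 (ALU): stall RD_PORT — free A3,Mu1,Ld0,B1 rp0 wp2
slot 4 (MEM): stall FU — free A3,Mu1,Ld0,B1 rp0 wp2
slot 5 (MUL): stall RD_PORT — free A3,Mu1,Ld0,B1 rp0 wp2

reason(slot 3) = RD_PORT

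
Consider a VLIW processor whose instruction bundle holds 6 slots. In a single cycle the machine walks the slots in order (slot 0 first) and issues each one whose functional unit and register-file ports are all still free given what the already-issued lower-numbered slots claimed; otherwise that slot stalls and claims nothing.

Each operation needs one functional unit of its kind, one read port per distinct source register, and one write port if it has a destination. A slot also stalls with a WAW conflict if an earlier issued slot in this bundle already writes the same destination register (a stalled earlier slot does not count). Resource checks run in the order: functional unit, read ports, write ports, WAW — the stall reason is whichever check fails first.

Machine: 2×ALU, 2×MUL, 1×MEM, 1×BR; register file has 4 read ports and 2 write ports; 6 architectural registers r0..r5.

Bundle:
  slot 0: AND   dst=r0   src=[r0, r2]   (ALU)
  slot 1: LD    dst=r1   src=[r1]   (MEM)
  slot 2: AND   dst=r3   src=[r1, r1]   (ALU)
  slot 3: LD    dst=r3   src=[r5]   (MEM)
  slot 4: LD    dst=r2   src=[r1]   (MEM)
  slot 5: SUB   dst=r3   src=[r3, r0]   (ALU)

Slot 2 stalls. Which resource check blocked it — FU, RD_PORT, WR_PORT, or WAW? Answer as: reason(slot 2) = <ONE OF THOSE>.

reason(slot 2) = WR_PORT

[0] ALU needs rd=2 wr=1: ok; after: ALU=1 MUL=2 MEM=1 BR=1, R=2, W=1
[1] MEM needs rd=1 wr=1: ok; after: ALU=1 MUL=2 MEM=0 BR=1, R=1, W=0
[2] ALU needs rd=1 wr=1: WR_PORT; after: ALU=1 MUL=2 MEM=0 BR=1, R=1, W=0
[3] MEM needs rd=1 wr=1: FU; after: ALU=1 MUL=2 MEM=0 BR=1, R=1, W=0
[4] MEM needs rd=1 wr=1: FU; after: ALU=1 MUL=2 MEM=0 BR=1, R=1, W=0
[5] ALU needs rd=2 wr=1: RD_PORT; after: ALU=1 MUL=2 MEM=0 BR=1, R=1, W=0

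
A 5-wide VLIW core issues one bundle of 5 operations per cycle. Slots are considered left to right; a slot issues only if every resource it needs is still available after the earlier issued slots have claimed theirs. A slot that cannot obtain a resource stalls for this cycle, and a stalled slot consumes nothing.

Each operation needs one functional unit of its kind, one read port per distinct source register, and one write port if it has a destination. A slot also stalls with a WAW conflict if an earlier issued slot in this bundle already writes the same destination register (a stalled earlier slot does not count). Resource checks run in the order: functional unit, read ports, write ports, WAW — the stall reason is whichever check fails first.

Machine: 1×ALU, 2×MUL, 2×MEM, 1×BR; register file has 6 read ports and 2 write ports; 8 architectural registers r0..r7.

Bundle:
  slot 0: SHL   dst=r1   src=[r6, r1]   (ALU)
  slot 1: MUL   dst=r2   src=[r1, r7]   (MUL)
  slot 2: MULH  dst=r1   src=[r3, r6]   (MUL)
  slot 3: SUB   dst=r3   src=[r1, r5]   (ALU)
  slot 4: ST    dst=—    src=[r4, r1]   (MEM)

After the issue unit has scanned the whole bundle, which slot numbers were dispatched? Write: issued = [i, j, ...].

issued = [0, 1, 4]

[0] ALU needs rd=2 wr=1: ok; after: ALU=0 MUL=2 MEM=2 BR=1, R=4, W=1
[1] MUL needs rd=2 wr=1: ok; after: ALU=0 MUL=1 MEM=2 BR=1, R=2, W=0
[2] MUL needs rd=2 wr=1: WR_PORT; after: ALU=0 MUL=1 MEM=2 BR=1, R=2, W=0
[3] ALU needs rd=2 wr=1: FU; after: ALU=0 MUL=1 MEM=2 BR=1, R=2, W=0
[4] MEM needs rd=2 wr=0: ok; after: ALU=0 MUL=1 MEM=1 BR=1, R=0, W=0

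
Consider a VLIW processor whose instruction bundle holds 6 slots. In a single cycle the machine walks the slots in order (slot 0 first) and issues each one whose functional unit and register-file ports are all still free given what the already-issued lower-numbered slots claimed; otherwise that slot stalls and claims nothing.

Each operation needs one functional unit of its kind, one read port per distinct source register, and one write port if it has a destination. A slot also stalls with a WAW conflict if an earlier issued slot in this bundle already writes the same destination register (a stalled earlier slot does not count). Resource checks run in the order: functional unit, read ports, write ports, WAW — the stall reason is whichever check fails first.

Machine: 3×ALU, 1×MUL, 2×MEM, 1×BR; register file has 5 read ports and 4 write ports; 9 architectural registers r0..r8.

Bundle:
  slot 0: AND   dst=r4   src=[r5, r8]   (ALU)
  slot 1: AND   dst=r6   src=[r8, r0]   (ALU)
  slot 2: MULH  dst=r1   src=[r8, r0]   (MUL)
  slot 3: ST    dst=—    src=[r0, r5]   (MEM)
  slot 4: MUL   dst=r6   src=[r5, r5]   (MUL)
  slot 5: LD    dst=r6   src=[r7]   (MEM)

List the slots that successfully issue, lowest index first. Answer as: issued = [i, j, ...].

issued = [0, 1]

(0) want 1×ALU +2rd +1wr — yes → AL2|MU1|ME2|BR1|rd3|wr3
(1) want 1×ALU +2rd +1wr — yes → AL1|MU1|ME2|BR1|rd1|wr2
(2) want 1×MUL +2rd +1wr — RD_PORT → AL1|MU1|ME2|BR1|rd1|wr2
(3) want 1×MEM +2rd +0wr — RD_PORT → AL1|MU1|ME2|BR1|rd1|wr2
(4) want 1×MUL +1rd +1wr — WAW → AL1|MU1|ME2|BR1|rd1|wr2
(5) want 1×MEM +1rd +1wr — WAW → AL1|MU1|ME2|BR1|rd1|wr2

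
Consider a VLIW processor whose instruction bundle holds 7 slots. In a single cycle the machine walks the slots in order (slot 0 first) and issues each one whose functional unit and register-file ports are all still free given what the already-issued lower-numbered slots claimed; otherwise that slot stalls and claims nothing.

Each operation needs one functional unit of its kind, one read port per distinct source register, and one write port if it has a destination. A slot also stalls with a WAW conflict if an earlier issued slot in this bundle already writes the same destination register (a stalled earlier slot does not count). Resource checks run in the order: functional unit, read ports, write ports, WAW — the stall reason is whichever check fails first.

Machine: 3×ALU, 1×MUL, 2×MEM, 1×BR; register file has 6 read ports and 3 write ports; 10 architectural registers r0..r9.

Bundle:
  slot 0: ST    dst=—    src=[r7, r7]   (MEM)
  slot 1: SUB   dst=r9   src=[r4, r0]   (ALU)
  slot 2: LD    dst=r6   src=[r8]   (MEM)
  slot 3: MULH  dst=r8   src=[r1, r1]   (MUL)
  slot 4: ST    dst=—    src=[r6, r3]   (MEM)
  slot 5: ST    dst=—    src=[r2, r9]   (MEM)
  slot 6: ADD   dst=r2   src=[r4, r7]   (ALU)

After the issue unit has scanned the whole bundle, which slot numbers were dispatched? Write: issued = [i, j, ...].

  0. MEM ⇒ go  {3A/1Mu/1Ld/1B | 5r 3w}
  1. ALU→r9 ⇒ go  {2A/1Mu/1Ld/1B | 3r 2w}
  2. MEM→r6 ⇒ go  {2A/1Mu/0Ld/1B | 2r 1w}
  3. MUL→r8 ⇒ go  {2A/0Mu/0Ld/1B | 1r 0w}
  4. MEM ⇒ no(FU)  {2A/0Mu/0Ld/1B | 1r 0w}
  5. MEM ⇒ no(FU)  {2A/0Mu/0Ld/1B | 1r 0w}
  6. ALU→r2 ⇒ no(RD_PORT)  {2A/0Mu/0Ld/1B | 1r 0w}

issued = [0, 1, 2, 3]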